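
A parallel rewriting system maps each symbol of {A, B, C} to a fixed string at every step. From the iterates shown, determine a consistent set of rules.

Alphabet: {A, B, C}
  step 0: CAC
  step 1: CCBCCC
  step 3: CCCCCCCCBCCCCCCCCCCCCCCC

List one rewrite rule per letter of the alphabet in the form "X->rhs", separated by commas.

A->BC, B->AC, C->CC

  step 0 ⇒ step 1: CAC ⇒ CC·BC·CC
    A ↦ BC
    C ↦ CC
    B ↦ AC  (constrained at step 1)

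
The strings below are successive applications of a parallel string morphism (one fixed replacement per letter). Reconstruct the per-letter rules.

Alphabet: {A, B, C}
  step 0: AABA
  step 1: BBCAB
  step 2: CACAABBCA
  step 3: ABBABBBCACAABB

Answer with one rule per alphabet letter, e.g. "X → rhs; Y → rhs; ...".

  step 2 ⇒ step 3: CACAABBCA ⇒ AB·B·AB·B·B·CA·CA·AB·B
    A ↦ B
    B ↦ CA
    C ↦ AB

A->B, B->CA, C->AB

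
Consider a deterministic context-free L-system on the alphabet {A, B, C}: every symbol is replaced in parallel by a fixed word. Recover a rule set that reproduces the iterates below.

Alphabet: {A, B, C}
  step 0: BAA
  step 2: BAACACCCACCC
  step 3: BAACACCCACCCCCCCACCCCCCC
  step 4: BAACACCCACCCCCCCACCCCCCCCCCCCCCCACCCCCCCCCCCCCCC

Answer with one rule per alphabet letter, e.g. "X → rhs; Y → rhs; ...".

  step 3 ⇒ step 4: BAACACCCACCCCCCCACCCCCCC ⇒ BA·AC·AC·CC·AC·CC·CC·CC·AC·CC·CC·CC·CC·CC·CC·CC·AC·CC·CC·CC·CC·CC·CC·CC
    A ↦ AC
    B ↦ BA
    C ↦ CC

A->AC, B->BA, C->CC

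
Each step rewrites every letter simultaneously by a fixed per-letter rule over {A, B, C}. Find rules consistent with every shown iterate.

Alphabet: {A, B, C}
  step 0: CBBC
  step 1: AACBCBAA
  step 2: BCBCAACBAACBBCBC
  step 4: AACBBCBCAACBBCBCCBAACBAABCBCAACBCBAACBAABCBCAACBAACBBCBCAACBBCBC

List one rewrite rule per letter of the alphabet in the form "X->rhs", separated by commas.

  step 1 ⇒ step 2: AACBCBAA ⇒ BC·BC·AA·CB·AA·CB·BC·BC
    A ↦ BC
    B ↦ CB
    C ↦ AA

A->BC, B->CB, C->AA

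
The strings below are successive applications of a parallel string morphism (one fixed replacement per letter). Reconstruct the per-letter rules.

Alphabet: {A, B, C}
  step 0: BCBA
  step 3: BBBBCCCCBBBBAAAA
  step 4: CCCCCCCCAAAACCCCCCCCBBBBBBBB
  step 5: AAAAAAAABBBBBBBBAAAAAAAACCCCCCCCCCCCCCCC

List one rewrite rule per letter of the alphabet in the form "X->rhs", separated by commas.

A->BB, B->CC, C->A

  step 4 ⇒ step 5: CCCCCCCCAAAACCCCCCCCBBBBBBBB ⇒ A·A·A·A·A·A·A·A·BB·BB·BB·BB·A·A·A·A·A·A·A·A·CC·CC·CC·CC·CC·CC·CC·CC
    A ↦ BB
    B ↦ CC
    C ↦ A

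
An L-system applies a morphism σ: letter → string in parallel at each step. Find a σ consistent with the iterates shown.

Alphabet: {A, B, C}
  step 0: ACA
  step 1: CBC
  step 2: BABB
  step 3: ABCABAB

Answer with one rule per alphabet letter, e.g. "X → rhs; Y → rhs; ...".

A->C, B->AB, C->B

  step 2 ⇒ step 3: BABB ⇒ AB·C·AB·AB
    A ↦ C
    B ↦ AB
  step 0 ⇒ step 1: ACA ⇒ C·B·C
    C ↦ B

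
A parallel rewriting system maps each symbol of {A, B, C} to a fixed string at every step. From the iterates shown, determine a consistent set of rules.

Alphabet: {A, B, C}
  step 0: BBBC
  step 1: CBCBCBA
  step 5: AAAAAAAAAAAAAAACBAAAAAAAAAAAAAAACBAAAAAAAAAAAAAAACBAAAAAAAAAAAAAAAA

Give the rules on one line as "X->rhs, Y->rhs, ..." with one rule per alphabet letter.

  step 0 ⇒ step 1: BBBC ⇒ CB·CB·CB·A
    B ↦ CB
    C ↦ A
    A ↦ AA  (constrained at step 1)

A->AA, B->CB, C->A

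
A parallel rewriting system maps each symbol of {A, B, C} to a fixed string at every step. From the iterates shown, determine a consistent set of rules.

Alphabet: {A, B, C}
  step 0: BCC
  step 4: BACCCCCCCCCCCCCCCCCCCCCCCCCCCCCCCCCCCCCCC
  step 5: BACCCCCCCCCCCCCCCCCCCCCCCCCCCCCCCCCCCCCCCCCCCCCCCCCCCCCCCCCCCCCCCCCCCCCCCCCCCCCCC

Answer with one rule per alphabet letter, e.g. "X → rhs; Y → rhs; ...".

A->C, B->BA, C->CC

  step 4 ⇒ step 5: BACCCCCCCCCCCCCCCCCCCCCCCCCCCCCCCCCCCCCCC ⇒ BA·C·CC·CC·CC·CC·CC·CC·CC·CC·CC·CC·CC·CC·CC·CC·CC·CC·CC·CC·CC·CC·CC·CC·CC·CC·CC·CC·CC·CC·CC·CC·CC·CC·CC·CC·CC·CC·CC·CC·CC
    A ↦ C
    B ↦ BA
    C ↦ CC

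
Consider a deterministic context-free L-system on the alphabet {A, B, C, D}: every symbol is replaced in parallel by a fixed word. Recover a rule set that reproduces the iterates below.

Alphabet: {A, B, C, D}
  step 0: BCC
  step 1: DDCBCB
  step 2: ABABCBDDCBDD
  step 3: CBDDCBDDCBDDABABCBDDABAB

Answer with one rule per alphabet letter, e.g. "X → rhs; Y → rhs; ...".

  step 2 ⇒ step 3: ABABCBDDCBDD ⇒ CB·DD·CB·DD·CB·DD·AB·AB·CB·DD·AB·AB
    A ↦ CB
    B ↦ DD
    C ↦ CB
    D ↦ AB

A->CB, B->DD, C->CB, D->AB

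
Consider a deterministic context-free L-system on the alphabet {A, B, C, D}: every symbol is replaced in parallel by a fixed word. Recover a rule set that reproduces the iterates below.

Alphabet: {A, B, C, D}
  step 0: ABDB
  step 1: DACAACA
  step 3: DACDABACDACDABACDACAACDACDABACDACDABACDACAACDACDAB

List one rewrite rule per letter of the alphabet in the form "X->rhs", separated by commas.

A->DAC, B->A, C->DAB, D->AC

  step 0 ⇒ step 1: ABDB ⇒ DAC·A·AC·A
    A ↦ DAC
    B ↦ A
    D ↦ AC
    C ↦ DAB  (constrained at step 1)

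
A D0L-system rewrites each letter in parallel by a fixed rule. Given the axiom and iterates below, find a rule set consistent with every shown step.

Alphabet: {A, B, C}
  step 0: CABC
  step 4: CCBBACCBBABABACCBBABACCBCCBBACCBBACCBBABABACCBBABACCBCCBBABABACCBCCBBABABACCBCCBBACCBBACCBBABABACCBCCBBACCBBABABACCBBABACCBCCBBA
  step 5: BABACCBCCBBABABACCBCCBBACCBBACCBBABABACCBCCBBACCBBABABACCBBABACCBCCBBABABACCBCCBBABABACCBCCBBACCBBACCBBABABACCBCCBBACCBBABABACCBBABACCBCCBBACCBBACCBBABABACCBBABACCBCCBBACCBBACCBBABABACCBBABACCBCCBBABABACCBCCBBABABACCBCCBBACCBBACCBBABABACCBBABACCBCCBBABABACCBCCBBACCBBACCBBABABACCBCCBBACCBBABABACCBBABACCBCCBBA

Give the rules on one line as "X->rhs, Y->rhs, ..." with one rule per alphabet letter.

  step 4 ⇒ step 5: CCBBACCBBABABACCBBABACCBCCBBACCBBACCBBABABACCBBABACCBCCBBABABACCBCCBBABABACCBCCBBACCBBACCBBABABACCBCCBBACCBBABABACCBBABACCBCCBBA ⇒ BA·BA·CCB·CCB·BA·BA·BA·CCB·CCB·BA·CCB·BA·CCB·BA·BA·BA·CCB·CCB·BA·CCB·BA·BA·BA·CCB·BA·BA·CCB·CCB·BA·BA·BA·CCB·CCB·BA·BA·BA·CCB·CCB·BA·CCB·BA·CCB·BA·BA·BA·CCB·CCB·BA·CCB·BA·BA·BA·CCB·BA·BA·CCB·CCB·BA·CCB·BA·CCB·BA·BA·BA·CCB·BA·BA·CCB·CCB·BA·CCB·BA·CCB·BA·BA·BA·CCB·BA·BA·CCB·CCB·BA·BA·BA·CCB·CCB·BA·BA·BA·CCB·CCB·BA·CCB·BA·CCB·BA·BA·BA·CCB·BA·BA·CCB·CCB·BA·BA·BA·CCB·CCB·BA·CCB·BA·CCB·BA·BA·BA·CCB·CCB·BA·CCB·BA·BA·BA·CCB·BA·BA·CCB·CCB·BA
    A ↦ BA
    B ↦ CCB
    C ↦ BA

A->BA, B->CCB, C->BA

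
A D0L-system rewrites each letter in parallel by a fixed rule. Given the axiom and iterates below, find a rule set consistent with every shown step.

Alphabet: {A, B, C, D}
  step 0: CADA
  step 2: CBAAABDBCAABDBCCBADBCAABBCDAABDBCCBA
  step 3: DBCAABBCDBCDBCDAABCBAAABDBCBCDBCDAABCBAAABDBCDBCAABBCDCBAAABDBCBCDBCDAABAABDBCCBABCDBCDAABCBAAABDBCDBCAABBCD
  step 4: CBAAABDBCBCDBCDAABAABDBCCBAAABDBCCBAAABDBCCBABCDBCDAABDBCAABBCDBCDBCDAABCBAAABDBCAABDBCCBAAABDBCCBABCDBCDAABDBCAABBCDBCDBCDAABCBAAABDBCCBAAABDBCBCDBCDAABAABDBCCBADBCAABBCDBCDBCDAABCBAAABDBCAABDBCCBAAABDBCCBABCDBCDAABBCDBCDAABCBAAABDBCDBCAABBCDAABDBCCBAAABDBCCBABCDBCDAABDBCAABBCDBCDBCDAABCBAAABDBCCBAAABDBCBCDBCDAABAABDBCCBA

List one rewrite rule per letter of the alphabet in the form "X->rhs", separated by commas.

A->BCD, B->AAB, C->DBC, D->CBA

  step 3 ⇒ step 4: DBCAABBCDBCDBCDAABCBAAABDBCBCDBCDAABCBAAABDBCDBCAABBCDCBAAABDBCBCDBCDAABAABDBCCBABCDBCDAABCBAAABDBCDBCAABBCD ⇒ CBA·AAB·DBC·BCD·BCD·AAB·AAB·DBC·CBA·AAB·DBC·CBA·AAB·DBC·CBA·BCD·BCD·AAB·DBC·AAB·BCD·BCD·BCD·AAB·CBA·AAB·DBC·AAB·DBC·CBA·AAB·DBC·CBA·BCD·BCD·AAB·DBC·AAB·BCD·BCD·BCD·AAB·CBA·AAB·DBC·CBA·AAB·DBC·BCD·BCD·AAB·AAB·DBC·CBA·DBC·AAB·BCD·BCD·BCD·AAB·CBA·AAB·DBC·AAB·DBC·CBA·AAB·DBC·CBA·BCD·BCD·AAB·BCD·BCD·AAB·CBA·AAB·DBC·DBC·AAB·BCD·AAB·DBC·CBA·AAB·DBC·CBA·BCD·BCD·AAB·DBC·AAB·BCD·BCD·BCD·AAB·CBA·AAB·DBC·CBA·AAB·DBC·BCD·BCD·AAB·AAB·DBC·CBA
    A ↦ BCD
    B ↦ AAB
    C ↦ DBC
    D ↦ CBA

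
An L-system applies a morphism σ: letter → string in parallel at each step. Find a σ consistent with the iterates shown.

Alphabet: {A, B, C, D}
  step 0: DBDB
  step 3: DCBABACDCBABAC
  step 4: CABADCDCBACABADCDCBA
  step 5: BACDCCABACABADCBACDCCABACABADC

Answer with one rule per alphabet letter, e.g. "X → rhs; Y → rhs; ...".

  step 4 ⇒ step 5: CABADCDCBACABADCDCBA ⇒ BA·C·D·C·CA·BA·CA·BA·D·C·BA·C·D·C·CA·BA·CA·BA·D·C
    A ↦ C
    B ↦ D
    C ↦ BA
    D ↦ CA

A->C, B->D, C->BA, D->CA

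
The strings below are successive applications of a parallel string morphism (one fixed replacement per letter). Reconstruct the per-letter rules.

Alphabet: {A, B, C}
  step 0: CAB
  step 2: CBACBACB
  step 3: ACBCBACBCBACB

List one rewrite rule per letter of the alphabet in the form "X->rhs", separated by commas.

  step 2 ⇒ step 3: CBACBACB ⇒ A·CB·CB·A·CB·CB·A·CB
    A ↦ CB
    B ↦ CB
    C ↦ A

A->CB, B->CB, C->A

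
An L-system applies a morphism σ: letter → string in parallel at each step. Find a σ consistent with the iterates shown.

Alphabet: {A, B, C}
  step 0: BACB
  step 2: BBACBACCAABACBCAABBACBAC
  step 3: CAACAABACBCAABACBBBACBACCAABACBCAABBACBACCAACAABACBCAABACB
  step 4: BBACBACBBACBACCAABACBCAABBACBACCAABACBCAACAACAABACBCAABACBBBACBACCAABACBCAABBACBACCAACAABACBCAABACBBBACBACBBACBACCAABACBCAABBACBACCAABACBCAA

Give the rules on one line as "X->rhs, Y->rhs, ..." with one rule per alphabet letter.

A->BAC, B->CAA, C->B

  step 3 ⇒ step 4: CAACAABACBCAABACBBBACBACCAABACBCAABBACBACCAACAABACBCAABACB ⇒ B·BAC·BAC·B·BAC·BAC·CAA·BAC·B·CAA·B·BAC·BAC·CAA·BAC·B·CAA·CAA·CAA·BAC·B·CAA·BAC·B·B·BAC·BAC·CAA·BAC·B·CAA·B·BAC·BAC·CAA·CAA·BAC·B·CAA·BAC·B·B·BAC·BAC·B·BAC·BAC·CAA·BAC·B·CAA·B·BAC·BAC·CAA·BAC·B·CAA
    A ↦ BAC
    B ↦ CAA
    C ↦ B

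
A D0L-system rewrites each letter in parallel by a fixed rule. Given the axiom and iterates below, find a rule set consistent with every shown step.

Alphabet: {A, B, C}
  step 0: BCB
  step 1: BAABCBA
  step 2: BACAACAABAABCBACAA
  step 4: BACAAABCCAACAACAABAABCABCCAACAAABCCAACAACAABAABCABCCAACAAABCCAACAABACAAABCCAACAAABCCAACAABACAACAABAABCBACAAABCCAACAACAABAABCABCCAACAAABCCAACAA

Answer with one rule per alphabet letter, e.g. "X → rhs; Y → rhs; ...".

  step 1 ⇒ step 2: BAABCBA ⇒ BA·CAA·CAA·BA·ABC·BA·CAA
    A ↦ CAA
    B ↦ BA
    C ↦ ABC

A->CAA, B->BA, C->ABC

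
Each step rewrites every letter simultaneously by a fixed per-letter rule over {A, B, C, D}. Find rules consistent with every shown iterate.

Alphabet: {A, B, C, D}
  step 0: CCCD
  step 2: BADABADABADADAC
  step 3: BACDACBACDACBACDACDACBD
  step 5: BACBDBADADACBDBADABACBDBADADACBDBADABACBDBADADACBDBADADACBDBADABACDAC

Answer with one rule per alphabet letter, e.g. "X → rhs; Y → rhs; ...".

A->C, B->BA, C->BD, D->DA

  step 2 ⇒ step 3: BADABADABADADAC ⇒ BA·C·DA·C·BA·C·DA·C·BA·C·DA·C·DA·C·BD
    A ↦ C
    B ↦ BA
    C ↦ BD
    D ↦ DA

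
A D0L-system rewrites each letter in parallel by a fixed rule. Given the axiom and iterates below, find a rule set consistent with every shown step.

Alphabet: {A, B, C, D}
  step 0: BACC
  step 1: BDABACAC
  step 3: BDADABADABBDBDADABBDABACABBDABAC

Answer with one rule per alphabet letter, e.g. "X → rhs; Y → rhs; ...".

A->AB, B->BD, C->AC, D->AD

  step 0 ⇒ step 1: BACC ⇒ BD·AB·AC·AC
    A ↦ AB
    B ↦ BD
    C ↦ AC
    D ↦ AD  (constrained at step 1)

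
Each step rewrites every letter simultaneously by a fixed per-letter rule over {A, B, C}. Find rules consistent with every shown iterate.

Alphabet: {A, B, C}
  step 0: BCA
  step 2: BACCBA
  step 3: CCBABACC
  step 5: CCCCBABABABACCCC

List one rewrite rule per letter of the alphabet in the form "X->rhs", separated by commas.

A->C, B->C, C->BA

  step 2 ⇒ step 3: BACCBA ⇒ C·C·BA·BA·C·C
    A ↦ C
    B ↦ C
    C ↦ BA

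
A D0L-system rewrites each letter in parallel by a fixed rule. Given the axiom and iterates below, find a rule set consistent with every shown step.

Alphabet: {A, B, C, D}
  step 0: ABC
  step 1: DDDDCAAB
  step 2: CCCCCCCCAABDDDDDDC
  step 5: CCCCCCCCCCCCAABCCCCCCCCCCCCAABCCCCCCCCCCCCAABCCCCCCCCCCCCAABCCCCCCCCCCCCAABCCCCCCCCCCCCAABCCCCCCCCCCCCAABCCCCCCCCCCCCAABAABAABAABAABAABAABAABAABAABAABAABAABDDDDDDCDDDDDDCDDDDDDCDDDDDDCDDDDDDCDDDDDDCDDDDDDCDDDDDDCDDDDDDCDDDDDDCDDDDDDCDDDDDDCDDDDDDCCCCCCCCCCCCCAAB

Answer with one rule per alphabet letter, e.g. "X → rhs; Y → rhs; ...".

A->DD, B->DDC, C->AAB, D->CC

  step 1 ⇒ step 2: DDDDCAAB ⇒ CC·CC·CC·CC·AAB·DD·DD·DDC
    A ↦ DD
    B ↦ DDC
    C ↦ AAB
    D ↦ CC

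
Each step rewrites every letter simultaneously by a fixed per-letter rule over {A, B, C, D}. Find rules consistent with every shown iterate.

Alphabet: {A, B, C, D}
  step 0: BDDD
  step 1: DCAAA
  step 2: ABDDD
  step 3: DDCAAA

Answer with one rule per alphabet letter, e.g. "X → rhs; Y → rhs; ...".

A->D, B->DC, C->B, D->A

  step 2 ⇒ step 3: ABDDD ⇒ D·DC·A·A·A
    A ↦ D
    B ↦ DC
    D ↦ A
  step 1 ⇒ step 2: DCAAA ⇒ A·B·D·D·D
    C ↦ B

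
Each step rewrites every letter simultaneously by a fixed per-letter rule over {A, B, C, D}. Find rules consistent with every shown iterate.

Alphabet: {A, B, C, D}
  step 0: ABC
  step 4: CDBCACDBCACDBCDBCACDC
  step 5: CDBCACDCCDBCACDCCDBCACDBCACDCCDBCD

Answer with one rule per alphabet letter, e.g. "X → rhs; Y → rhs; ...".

  step 4 ⇒ step 5: CDBCACDBCACDBCDBCACDC ⇒ CD·B·CA·CD·C·CD·B·CA·CD·C·CD·B·CA·CD·B·CA·CD·C·CD·B·CD
    A ↦ C
    B ↦ CA
    C ↦ CD
    D ↦ B

A->C, B->CA, C->CD, D->B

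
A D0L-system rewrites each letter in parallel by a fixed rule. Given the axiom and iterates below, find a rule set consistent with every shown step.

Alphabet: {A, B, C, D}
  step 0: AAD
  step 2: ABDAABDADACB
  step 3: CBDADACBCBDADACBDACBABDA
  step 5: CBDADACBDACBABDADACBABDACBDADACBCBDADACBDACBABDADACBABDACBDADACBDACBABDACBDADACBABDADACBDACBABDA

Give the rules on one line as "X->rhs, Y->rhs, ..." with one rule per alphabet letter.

A->CB, B->DA, C->AB, D->DA

  step 2 ⇒ step 3: ABDAABDADACB ⇒ CB·DA·DA·CB·CB·DA·DA·CB·DA·CB·AB·DA
    A ↦ CB
    B ↦ DA
    C ↦ AB
    D ↦ DA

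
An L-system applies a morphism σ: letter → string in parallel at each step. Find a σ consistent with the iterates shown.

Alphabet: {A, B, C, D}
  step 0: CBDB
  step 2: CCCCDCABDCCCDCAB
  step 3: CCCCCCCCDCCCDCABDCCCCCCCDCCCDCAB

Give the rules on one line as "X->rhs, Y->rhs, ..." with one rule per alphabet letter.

  step 2 ⇒ step 3: CCCCDCABDCCCDCAB ⇒ CC·CC·CC·CC·DC·CC·DC·AB·DC·CC·CC·CC·DC·CC·DC·AB
    A ↦ DC
    B ↦ AB
    C ↦ CC
    D ↦ DC

A->DC, B->AB, C->CC, D->DC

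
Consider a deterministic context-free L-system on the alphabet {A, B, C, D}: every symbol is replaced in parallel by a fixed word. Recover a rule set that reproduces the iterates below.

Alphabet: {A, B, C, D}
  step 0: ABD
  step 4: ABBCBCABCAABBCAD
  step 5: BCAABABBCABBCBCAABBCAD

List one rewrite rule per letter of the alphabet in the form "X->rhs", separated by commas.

  step 4 ⇒ step 5: ABBCBCABCAABBCAD ⇒ BC·A·A·B·A·B·BC·A·B·BC·BC·A·A·B·BC·AD
    A ↦ BC
    B ↦ A
    C ↦ B
    D ↦ AD

A->BC, B->A, C->B, D->AD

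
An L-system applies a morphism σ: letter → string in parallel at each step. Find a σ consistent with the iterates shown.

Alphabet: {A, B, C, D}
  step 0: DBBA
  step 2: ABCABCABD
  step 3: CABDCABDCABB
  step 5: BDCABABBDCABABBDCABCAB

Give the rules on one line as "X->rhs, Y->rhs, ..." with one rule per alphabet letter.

A->C, B->AB, C->D, D->B

  step 2 ⇒ step 3: ABCABCABD ⇒ C·AB·D·C·AB·D·C·AB·B
    A ↦ C
    B ↦ AB
    C ↦ D
    D ↦ B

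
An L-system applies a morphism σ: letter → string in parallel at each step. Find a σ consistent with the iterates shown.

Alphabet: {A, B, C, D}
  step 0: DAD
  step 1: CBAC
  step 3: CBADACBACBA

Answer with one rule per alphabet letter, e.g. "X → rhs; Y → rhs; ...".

A->BA, B->C, C->DA, D->C

  step 0 ⇒ step 1: DAD ⇒ C·BA·C
    A ↦ BA
    D ↦ C
    B ↦ C  (constrained at step 1)
    C ↦ DA  (constrained at step 1)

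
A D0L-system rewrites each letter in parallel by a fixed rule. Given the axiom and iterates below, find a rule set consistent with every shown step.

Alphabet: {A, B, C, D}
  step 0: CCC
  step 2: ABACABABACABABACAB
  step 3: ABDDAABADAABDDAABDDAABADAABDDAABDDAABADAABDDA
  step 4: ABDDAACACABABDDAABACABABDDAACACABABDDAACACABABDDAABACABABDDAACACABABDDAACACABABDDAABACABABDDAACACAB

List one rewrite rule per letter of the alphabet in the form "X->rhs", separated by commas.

A->AB, B->DDA, C->ADA, D->AC

  step 3 ⇒ step 4: ABDDAABADAABDDAABDDAABADAABDDAABDDAABADAABDDA ⇒ AB·DDA·AC·AC·AB·AB·DDA·AB·AC·AB·AB·DDA·AC·AC·AB·AB·DDA·AC·AC·AB·AB·DDA·AB·AC·AB·AB·DDA·AC·AC·AB·AB·DDA·AC·AC·AB·AB·DDA·AB·AC·AB·AB·DDA·AC·AC·AB
    A ↦ AB
    B ↦ DDA
    D ↦ AC
  step 2 ⇒ step 3: ABACABABACABABACAB ⇒ AB·DDA·AB·ADA·AB·DDA·AB·DDA·AB·ADA·AB·DDA·AB·DDA·AB·ADA·AB·DDA
    C ↦ ADA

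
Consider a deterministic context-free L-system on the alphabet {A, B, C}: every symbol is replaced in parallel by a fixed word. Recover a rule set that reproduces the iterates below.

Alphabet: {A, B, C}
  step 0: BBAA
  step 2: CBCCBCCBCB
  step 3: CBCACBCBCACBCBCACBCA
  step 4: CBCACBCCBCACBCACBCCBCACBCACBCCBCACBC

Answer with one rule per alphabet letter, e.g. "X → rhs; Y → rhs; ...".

A->C, B->CA, C->CB

  step 3 ⇒ step 4: CBCACBCBCACBCBCACBCA ⇒ CB·CA·CB·C·CB·CA·CB·CA·CB·C·CB·CA·CB·CA·CB·C·CB·CA·CB·C
    A ↦ C
    B ↦ CA
    C ↦ CB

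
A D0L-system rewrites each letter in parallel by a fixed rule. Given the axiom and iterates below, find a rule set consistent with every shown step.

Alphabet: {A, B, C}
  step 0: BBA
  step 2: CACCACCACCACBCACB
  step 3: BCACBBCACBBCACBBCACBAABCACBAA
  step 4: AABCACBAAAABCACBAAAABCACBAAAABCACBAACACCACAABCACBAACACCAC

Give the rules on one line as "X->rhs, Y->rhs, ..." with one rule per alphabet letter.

  step 3 ⇒ step 4: BCACBBCACBBCACBBCACBAABCACBAA ⇒ AA·B·CAC·B·AA·AA·B·CAC·B·AA·AA·B·CAC·B·AA·AA·B·CAC·B·AA·CAC·CAC·AA·B·CAC·B·AA·CAC·CAC
    A ↦ CAC
    B ↦ AA
    C ↦ B

A->CAC, B->AA, C->B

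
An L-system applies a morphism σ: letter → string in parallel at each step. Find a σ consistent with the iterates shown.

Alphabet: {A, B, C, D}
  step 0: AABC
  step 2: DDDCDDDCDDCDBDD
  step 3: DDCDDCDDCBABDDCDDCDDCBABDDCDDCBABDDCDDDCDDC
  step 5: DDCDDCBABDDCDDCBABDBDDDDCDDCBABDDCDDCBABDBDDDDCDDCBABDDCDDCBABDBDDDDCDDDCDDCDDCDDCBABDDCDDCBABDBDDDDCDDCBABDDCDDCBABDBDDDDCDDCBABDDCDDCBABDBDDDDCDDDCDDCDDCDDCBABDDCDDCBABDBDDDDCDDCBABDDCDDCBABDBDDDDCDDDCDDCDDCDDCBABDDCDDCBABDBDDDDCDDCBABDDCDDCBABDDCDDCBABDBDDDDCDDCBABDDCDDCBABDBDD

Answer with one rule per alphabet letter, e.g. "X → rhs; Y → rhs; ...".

  step 2 ⇒ step 3: DDDCDDDCDDCDBDD ⇒ DDC·DDC·DDC·BAB·DDC·DDC·DDC·BAB·DDC·DDC·BAB·DDC·D·DDC·DDC
    B ↦ D
    C ↦ BAB
    D ↦ DDC
    A ↦ BD  (constrained at step 0)

A->BD, B->D, C->BAB, D->DDC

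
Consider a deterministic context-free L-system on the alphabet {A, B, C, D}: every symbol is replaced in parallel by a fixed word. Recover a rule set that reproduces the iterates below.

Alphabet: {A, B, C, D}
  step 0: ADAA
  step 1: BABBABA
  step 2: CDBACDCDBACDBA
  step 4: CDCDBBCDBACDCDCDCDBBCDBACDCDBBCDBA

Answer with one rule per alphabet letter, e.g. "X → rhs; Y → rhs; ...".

  step 1 ⇒ step 2: BABBABA ⇒ CD·BA·CD·CD·BA·CD·BA
    A ↦ BA
    B ↦ CD
    C ↦ B  (constrained at step 2)
  step 0 ⇒ step 1: ADAA ⇒ BA·B·BA·BA
    D ↦ B

A->BA, B->CD, C->B, D->B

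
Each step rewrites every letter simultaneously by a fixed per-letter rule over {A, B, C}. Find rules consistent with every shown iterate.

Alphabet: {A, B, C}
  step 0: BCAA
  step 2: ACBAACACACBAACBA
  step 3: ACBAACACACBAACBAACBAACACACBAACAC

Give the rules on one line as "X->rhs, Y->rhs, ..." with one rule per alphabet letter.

  step 2 ⇒ step 3: ACBAACACACBAACBA ⇒ AC·BA·AC·AC·AC·BA·AC·BA·AC·BA·AC·AC·AC·BA·AC·AC
    A ↦ AC
    B ↦ AC
    C ↦ BA

A->AC, B->AC, C->BA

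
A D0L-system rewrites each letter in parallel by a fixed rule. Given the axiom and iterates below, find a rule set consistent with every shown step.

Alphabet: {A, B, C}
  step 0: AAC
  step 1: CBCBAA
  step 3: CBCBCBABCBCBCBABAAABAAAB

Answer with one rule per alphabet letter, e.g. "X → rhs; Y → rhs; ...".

A->CB, B->AB, C->AA

  step 0 ⇒ step 1: AAC ⇒ CB·CB·AA
    A ↦ CB
    C ↦ AA
    B ↦ AB  (constrained at step 1)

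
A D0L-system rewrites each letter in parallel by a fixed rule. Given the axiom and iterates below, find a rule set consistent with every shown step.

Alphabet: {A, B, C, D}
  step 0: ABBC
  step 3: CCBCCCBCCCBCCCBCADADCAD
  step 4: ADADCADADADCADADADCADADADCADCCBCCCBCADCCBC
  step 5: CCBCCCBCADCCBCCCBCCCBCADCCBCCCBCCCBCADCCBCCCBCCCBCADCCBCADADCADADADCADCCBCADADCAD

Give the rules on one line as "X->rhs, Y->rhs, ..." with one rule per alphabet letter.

A->CC, B->C, C->AD, D->BC

  step 4 ⇒ step 5: ADADCADADADCADADADCADADADCADCCBCCCBCADCCBC ⇒ CC·BC·CC·BC·AD·CC·BC·CC·BC·CC·BC·AD·CC·BC·CC·BC·CC·BC·AD·CC·BC·CC·BC·CC·BC·AD·CC·BC·AD·AD·C·AD·AD·AD·C·AD·CC·BC·AD·AD·C·AD
    A ↦ CC
    B ↦ C
    C ↦ AD
    D ↦ BC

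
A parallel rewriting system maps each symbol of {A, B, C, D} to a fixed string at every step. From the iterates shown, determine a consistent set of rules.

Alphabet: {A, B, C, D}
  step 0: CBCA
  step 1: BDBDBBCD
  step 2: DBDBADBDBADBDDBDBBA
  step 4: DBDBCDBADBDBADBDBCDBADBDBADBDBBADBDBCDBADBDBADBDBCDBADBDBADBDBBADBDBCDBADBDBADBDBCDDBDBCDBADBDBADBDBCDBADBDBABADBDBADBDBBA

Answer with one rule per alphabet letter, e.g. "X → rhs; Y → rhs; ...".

  step 1 ⇒ step 2: BDBDBBCD ⇒ DBD·BA·DBD·BA·DBD·DBD·B·BA
    B ↦ DBD
    C ↦ B
    D ↦ BA
  step 0 ⇒ step 1: CBCA ⇒ B·DBD·B·BCD
    A ↦ BCD

A->BCD, B->DBD, C->B, D->BA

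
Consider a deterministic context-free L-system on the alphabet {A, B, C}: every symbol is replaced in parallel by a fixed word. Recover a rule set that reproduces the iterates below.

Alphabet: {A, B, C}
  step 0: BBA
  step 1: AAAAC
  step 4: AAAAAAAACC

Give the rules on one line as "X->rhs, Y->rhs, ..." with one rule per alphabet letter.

  step 0 ⇒ step 1: BBA ⇒ AA·AA·C
    A ↦ C
    B ↦ AA
    C ↦ B  (constrained at step 1)

A->C, B->AA, C->B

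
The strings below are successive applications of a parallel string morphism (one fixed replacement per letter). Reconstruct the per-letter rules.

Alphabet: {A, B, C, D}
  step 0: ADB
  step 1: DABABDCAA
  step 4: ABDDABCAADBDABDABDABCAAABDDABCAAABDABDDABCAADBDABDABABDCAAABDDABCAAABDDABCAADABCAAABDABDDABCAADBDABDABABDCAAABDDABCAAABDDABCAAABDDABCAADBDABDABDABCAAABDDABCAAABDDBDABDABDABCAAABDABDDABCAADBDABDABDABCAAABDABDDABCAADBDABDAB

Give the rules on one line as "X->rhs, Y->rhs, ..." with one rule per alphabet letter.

  step 0 ⇒ step 1: ADB ⇒ DAB·ABD·CAA
    A ↦ DAB
    B ↦ CAA
    D ↦ ABD
    C ↦ DB  (constrained at step 1)

A->DAB, B->CAA, C->DB, D->ABD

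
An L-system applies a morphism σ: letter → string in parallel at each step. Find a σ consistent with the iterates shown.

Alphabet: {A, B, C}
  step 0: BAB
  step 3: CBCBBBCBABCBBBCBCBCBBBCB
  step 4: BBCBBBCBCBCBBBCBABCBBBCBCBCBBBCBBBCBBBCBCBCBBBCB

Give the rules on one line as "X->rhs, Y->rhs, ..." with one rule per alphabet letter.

A->AB, B->CB, C->BB

  step 3 ⇒ step 4: CBCBBBCBABCBBBCBCBCBBBCB ⇒ BB·CB·BB·CB·CB·CB·BB·CB·AB·CB·BB·CB·CB·CB·BB·CB·BB·CB·BB·CB·CB·CB·BB·CB
    A ↦ AB
    B ↦ CB
    C ↦ BB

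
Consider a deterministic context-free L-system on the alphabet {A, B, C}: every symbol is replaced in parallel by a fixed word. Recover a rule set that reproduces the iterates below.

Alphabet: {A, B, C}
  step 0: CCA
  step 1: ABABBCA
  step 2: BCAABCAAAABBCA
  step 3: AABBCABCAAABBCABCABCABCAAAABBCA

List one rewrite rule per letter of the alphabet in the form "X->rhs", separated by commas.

A->BCA, B->A, C->AB

  step 2 ⇒ step 3: BCAABCAAAABBCA ⇒ A·AB·BCA·BCA·A·AB·BCA·BCA·BCA·BCA·A·A·AB·BCA
    A ↦ BCA
    B ↦ A
    C ↦ AB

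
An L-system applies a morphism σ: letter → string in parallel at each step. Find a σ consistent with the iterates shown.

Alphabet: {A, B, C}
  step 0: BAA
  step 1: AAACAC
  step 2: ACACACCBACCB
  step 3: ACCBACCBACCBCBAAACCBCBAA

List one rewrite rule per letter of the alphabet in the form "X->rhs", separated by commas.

  step 2 ⇒ step 3: ACACACCBACCB ⇒ AC·CB·AC·CB·AC·CB·CB·AA·AC·CB·CB·AA
    A ↦ AC
    B ↦ AA
    C ↦ CB

A->AC, B->AA, C->CB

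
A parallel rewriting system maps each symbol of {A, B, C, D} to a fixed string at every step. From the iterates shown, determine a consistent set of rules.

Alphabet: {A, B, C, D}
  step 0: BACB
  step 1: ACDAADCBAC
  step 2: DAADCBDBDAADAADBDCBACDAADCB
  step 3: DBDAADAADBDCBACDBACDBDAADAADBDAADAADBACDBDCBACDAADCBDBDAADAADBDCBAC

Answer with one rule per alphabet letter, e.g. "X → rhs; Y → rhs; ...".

  step 2 ⇒ step 3: DAADCBDBDAADAADBDCBACDAADCB ⇒ DB·DAA·DAA·DB·DCB·AC·DB·AC·DB·DAA·DAA·DB·DAA·DAA·DB·AC·DB·DCB·AC·DAA·DCB·DB·DAA·DAA·DB·DCB·AC
    A ↦ DAA
    B ↦ AC
    C ↦ DCB
    D ↦ DB

A->DAA, B->AC, C->DCB, D->DB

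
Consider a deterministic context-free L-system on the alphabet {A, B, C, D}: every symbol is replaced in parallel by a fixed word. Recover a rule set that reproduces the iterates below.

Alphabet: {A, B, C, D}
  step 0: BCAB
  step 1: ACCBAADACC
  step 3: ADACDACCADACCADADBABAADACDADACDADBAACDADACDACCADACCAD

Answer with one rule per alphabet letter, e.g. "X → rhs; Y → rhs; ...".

A->AD, B->ACC, C->BA, D->ACD

  step 0 ⇒ step 1: BCAB ⇒ ACC·BA·AD·ACC
    A ↦ AD
    B ↦ ACC
    C ↦ BA
    D ↦ ACD  (constrained at step 1)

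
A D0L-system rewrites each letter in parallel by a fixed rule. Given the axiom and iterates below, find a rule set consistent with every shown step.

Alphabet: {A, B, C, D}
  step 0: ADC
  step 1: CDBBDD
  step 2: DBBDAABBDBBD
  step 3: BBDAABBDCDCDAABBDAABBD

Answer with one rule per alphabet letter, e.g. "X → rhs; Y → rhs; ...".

  step 2 ⇒ step 3: DBBDAABBDBBD ⇒ BBD·A·A·BBD·CD·CD·A·A·BBD·A·A·BBD
    A ↦ CD
    B ↦ A
    D ↦ BBD
  step 0 ⇒ step 1: ADC ⇒ CD·BBD·D
    C ↦ D

A->CD, B->A, C->D, D->BBD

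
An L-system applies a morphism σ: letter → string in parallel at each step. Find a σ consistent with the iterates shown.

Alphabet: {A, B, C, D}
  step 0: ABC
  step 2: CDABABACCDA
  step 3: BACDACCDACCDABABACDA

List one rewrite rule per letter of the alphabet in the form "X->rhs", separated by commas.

A->DA, B->CC, C->BA, D->C

  step 2 ⇒ step 3: CDABABACCDA ⇒ BA·C·DA·CC·DA·CC·DA·BA·BA·C·DA
    A ↦ DA
    B ↦ CC
    C ↦ BA
    D ↦ C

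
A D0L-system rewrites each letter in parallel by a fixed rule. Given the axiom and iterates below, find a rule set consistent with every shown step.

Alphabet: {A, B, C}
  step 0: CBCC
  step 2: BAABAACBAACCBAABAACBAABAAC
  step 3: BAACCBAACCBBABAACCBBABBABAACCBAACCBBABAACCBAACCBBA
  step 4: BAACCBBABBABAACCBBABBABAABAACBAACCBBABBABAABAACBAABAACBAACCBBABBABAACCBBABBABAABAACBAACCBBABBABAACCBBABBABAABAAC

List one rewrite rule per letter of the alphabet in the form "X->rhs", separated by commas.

  step 3 ⇒ step 4: BAACCBAACCBBABAACCBBABBABAACCBAACCBBABAACCBAACCBBA ⇒ BAA·C·C·BBA·BBA·BAA·C·C·BBA·BBA·BAA·BAA·C·BAA·C·C·BBA·BBA·BAA·BAA·C·BAA·BAA·C·BAA·C·C·BBA·BBA·BAA·C·C·BBA·BBA·BAA·BAA·C·BAA·C·C·BBA·BBA·BAA·C·C·BBA·BBA·BAA·BAA·C
    A ↦ C
    B ↦ BAA
    C ↦ BBA

A->C, B->BAA, C->BBA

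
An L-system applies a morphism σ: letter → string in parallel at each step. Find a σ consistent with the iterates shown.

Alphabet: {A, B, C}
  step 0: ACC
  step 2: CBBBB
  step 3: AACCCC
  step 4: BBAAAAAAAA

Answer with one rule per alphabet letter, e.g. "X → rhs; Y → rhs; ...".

  step 3 ⇒ step 4: AACCCC ⇒ B·B·AA·AA·AA·AA
    A ↦ B
    C ↦ AA
  step 2 ⇒ step 3: CBBBB ⇒ AA·C·C·C·C
    B ↦ C

A->B, B->C, C->AA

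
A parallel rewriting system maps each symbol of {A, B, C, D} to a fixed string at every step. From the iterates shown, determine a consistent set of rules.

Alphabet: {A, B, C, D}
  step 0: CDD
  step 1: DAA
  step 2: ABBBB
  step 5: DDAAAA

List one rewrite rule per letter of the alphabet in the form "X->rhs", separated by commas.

A->BB, B->C, C->D, D->A

  step 1 ⇒ step 2: DAA ⇒ A·BB·BB
    A ↦ BB
    D ↦ A
    B ↦ C  (constrained at step 2)
  step 0 ⇒ step 1: CDD ⇒ D·A·A
    C ↦ D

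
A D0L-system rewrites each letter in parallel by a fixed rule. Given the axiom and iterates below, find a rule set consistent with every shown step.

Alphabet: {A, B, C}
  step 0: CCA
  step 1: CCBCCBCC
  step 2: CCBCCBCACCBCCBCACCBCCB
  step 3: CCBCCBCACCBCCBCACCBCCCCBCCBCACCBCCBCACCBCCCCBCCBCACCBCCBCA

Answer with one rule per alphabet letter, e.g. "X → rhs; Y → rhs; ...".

A->CC, B->CA, C->CCB

  step 2 ⇒ step 3: CCBCCBCACCBCCBCACCBCCB ⇒ CCB·CCB·CA·CCB·CCB·CA·CCB·CC·CCB·CCB·CA·CCB·CCB·CA·CCB·CC·CCB·CCB·CA·CCB·CCB·CA
    A ↦ CC
    B ↦ CA
    C ↦ CCB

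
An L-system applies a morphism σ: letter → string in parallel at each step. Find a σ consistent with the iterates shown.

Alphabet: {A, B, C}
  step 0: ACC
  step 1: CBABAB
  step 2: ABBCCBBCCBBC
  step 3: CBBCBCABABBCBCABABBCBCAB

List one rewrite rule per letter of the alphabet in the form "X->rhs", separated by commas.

A->CB, B->BC, C->AB

  step 2 ⇒ step 3: ABBCCBBCCBBC ⇒ CB·BC·BC·AB·AB·BC·BC·AB·AB·BC·BC·AB
    A ↦ CB
    B ↦ BC
    C ↦ AB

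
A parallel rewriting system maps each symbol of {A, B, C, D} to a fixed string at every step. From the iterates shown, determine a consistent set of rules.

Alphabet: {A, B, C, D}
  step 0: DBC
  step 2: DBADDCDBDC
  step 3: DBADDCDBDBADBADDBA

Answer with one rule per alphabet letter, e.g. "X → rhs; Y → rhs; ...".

A->DC, B->AD, C->A, D->DB

  step 2 ⇒ step 3: DBADDCDBDC ⇒ DB·AD·DC·DB·DB·A·DB·AD·DB·A
    A ↦ DC
    B ↦ AD
    C ↦ A
    D ↦ DB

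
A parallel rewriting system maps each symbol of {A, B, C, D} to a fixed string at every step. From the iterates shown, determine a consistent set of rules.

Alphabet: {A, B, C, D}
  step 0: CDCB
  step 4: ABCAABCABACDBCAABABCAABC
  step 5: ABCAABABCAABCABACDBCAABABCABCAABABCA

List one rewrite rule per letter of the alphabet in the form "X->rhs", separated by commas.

  step 4 ⇒ step 5: ABCAABCABACDBCAABABCAABC ⇒ AB·C·A·AB·AB·C·A·AB·C·AB·A·CDB·C·A·AB·AB·C·AB·C·A·AB·AB·C·A
    A ↦ AB
    B ↦ C
    C ↦ A
    D ↦ CDB

A->AB, B->C, C->A, D->CDB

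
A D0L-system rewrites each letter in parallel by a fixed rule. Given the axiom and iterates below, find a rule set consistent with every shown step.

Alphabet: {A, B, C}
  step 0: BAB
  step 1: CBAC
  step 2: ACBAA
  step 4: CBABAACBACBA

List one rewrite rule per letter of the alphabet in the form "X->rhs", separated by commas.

A->BA, B->C, C->A

  step 1 ⇒ step 2: CBAC ⇒ A·C·BA·A
    A ↦ BA
    B ↦ C
    C ↦ A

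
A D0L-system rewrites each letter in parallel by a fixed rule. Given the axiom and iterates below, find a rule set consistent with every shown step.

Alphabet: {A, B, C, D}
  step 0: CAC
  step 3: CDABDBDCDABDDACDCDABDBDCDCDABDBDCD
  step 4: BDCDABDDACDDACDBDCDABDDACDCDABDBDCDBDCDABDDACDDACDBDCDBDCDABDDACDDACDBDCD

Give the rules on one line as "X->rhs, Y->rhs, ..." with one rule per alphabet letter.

  step 3 ⇒ step 4: CDABDBDCDABDDACDCDABDBDCDCDABDBDCD ⇒ BD·CD·ABD·DA·CD·DA·CD·BD·CD·ABD·DA·CD·CD·ABD·BD·CD·BD·CD·ABD·DA·CD·DA·CD·BD·CD·BD·CD·ABD·DA·CD·DA·CD·BD·CD
    A ↦ ABD
    B ↦ DA
    C ↦ BD
    D ↦ CD

A->ABD, B->DA, C->BD, D->CD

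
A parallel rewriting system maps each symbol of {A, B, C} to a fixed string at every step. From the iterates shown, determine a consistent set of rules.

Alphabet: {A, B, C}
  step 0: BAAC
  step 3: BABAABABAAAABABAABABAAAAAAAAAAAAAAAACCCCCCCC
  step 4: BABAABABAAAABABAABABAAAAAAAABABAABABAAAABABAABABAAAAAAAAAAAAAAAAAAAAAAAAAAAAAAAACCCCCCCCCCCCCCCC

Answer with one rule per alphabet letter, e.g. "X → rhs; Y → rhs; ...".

  step 3 ⇒ step 4: BABAABABAAAABABAABABAAAAAAAAAAAAAAAACCCCCCCC ⇒ BAB·AA·BAB·AA·AA·BAB·AA·BAB·AA·AA·AA·AA·BAB·AA·BAB·AA·AA·BAB·AA·BAB·AA·AA·AA·AA·AA·AA·AA·AA·AA·AA·AA·AA·AA·AA·AA·AA·CC·CC·CC·CC·CC·CC·CC·CC
    A ↦ AA
    B ↦ BAB
    C ↦ CC

A->AA, B->BAB, C->CC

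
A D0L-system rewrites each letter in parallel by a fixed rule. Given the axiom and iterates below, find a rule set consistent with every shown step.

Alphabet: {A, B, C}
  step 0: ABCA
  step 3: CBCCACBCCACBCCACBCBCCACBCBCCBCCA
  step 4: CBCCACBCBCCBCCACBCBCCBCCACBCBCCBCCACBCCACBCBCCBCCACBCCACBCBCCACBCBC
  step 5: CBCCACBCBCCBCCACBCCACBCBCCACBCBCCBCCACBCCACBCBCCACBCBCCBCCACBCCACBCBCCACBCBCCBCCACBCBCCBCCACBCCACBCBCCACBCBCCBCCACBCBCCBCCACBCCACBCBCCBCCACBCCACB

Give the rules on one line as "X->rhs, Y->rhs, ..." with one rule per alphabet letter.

  step 4 ⇒ step 5: CBCCACBCBCCBCCACBCBCCBCCACBCBCCBCCACBCCACBCBCCBCCACBCCACBCBCCACBCBC ⇒ CB·CCA·CB·CB·C·CB·CCA·CB·CCA·CB·CB·CCA·CB·CB·C·CB·CCA·CB·CCA·CB·CB·CCA·CB·CB·C·CB·CCA·CB·CCA·CB·CB·CCA·CB·CB·C·CB·CCA·CB·CB·C·CB·CCA·CB·CCA·CB·CB·CCA·CB·CB·C·CB·CCA·CB·CB·C·CB·CCA·CB·CCA·CB·CB·C·CB·CCA·CB·CCA·CB
    A ↦ C
    B ↦ CCA
    C ↦ CB

A->C, B->CCA, C->CB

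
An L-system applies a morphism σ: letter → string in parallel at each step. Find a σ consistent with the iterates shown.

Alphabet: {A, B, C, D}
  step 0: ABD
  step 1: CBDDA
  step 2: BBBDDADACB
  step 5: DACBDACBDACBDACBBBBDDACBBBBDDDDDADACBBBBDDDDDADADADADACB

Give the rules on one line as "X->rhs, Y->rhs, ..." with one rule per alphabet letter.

  step 1 ⇒ step 2: CBDDA ⇒ BBB·D·DA·DA·CB
    A ↦ CB
    B ↦ D
    C ↦ BBB
    D ↦ DA

A->CB, B->D, C->BBB, D->DA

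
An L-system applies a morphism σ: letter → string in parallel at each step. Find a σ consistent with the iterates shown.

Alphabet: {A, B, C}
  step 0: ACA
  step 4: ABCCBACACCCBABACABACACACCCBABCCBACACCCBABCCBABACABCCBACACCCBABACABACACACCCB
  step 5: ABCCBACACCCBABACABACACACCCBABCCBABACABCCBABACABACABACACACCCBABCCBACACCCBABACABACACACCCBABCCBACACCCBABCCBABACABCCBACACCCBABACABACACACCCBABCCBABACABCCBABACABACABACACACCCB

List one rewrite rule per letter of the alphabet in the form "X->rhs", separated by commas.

  step 4 ⇒ step 5: ABCCBACACCCBABACABACACACCCBABCCBACACCCBABCCBABACABCCBACACCCBABACABACACACCCB ⇒ AB·CCB·AC·AC·CCB·AB·AC·AB·AC·AC·AC·CCB·AB·CCB·AB·AC·AB·CCB·AB·AC·AB·AC·AB·AC·AC·AC·CCB·AB·CCB·AC·AC·CCB·AB·AC·AB·AC·AC·AC·CCB·AB·CCB·AC·AC·CCB·AB·CCB·AB·AC·AB·CCB·AC·AC·CCB·AB·AC·AB·AC·AC·AC·CCB·AB·CCB·AB·AC·AB·CCB·AB·AC·AB·AC·AB·AC·AC·AC·CCB
    A ↦ AB
    B ↦ CCB
    C ↦ AC

A->AB, B->CCB, C->AC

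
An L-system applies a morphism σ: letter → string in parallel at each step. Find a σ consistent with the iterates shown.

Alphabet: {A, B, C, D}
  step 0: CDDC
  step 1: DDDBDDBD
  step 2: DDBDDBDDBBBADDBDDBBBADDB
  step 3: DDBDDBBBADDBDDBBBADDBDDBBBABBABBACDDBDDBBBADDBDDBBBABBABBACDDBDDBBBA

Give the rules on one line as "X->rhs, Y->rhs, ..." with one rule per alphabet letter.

A->C, B->BBA, C->D, D->DDB

  step 2 ⇒ step 3: DDBDDBDDBBBADDBDDBBBADDB ⇒ DDB·DDB·BBA·DDB·DDB·BBA·DDB·DDB·BBA·BBA·BBA·C·DDB·DDB·BBA·DDB·DDB·BBA·BBA·BBA·C·DDB·DDB·BBA
    A ↦ C
    B ↦ BBA
    D ↦ DDB
  step 0 ⇒ step 1: CDDC ⇒ D·DDB·DDB·D
    C ↦ D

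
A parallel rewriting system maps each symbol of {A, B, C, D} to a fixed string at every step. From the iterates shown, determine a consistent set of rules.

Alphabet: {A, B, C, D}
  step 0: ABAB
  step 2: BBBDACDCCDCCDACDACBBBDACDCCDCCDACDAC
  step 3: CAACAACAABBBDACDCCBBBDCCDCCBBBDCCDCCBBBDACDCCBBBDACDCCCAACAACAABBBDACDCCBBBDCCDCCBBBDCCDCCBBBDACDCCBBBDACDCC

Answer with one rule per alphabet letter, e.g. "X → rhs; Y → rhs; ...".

  step 2 ⇒ step 3: BBBDACDCCDCCDACDACBBBDACDCCDCCDACDAC ⇒ CAA·CAA·CAA·BBB·DAC·DCC·BBB·DCC·DCC·BBB·DCC·DCC·BBB·DAC·DCC·BBB·DAC·DCC·CAA·CAA·CAA·BBB·DAC·DCC·BBB·DCC·DCC·BBB·DCC·DCC·BBB·DAC·DCC·BBB·DAC·DCC
    A ↦ DAC
    B ↦ CAA
    C ↦ DCC
    D ↦ BBB

A->DAC, B->CAA, C->DCC, D->BBB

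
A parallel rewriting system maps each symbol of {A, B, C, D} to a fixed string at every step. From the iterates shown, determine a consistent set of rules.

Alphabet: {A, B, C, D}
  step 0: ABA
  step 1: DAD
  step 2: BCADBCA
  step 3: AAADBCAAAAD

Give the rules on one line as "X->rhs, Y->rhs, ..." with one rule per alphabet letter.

A->D, B->A, C->AA, D->BCA

  step 2 ⇒ step 3: BCADBCA ⇒ A·AA·D·BCA·A·AA·D
    A ↦ D
    B ↦ A
    C ↦ AA
    D ↦ BCA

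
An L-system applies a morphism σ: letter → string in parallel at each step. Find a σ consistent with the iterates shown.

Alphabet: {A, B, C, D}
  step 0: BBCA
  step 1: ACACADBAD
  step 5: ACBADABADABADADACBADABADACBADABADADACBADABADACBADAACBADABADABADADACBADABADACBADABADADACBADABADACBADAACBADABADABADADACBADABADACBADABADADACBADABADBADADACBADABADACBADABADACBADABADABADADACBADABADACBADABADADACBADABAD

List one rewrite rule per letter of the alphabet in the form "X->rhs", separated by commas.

A->BAD, B->AC, C->AD, D->A

  step 0 ⇒ step 1: BBCA ⇒ AC·AC·AD·BAD
    A ↦ BAD
    B ↦ AC
    C ↦ AD
    D ↦ A  (constrained at step 1)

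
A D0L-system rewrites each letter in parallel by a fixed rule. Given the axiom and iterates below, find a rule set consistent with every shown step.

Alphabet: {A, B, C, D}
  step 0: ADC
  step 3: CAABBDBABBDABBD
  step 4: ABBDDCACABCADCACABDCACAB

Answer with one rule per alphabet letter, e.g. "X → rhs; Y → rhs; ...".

A->D, B->CA, C->ABB, D->B

  step 3 ⇒ step 4: CAABBDBABBDABBD ⇒ ABB·D·D·CA·CA·B·CA·D·CA·CA·B·D·CA·CA·B
    A ↦ D
    B ↦ CA
    C ↦ ABB
    D ↦ B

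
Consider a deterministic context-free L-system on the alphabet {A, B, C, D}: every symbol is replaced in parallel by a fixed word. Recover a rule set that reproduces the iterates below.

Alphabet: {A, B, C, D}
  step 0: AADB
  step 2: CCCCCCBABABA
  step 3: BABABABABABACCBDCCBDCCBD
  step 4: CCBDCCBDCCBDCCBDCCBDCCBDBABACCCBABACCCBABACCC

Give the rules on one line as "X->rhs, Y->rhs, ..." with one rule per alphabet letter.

A->BD, B->CC, C->BA, D->C

  step 3 ⇒ step 4: BABABABABABACCBDCCBDCCBD ⇒ CC·BD·CC·BD·CC·BD·CC·BD·CC·BD·CC·BD·BA·BA·CC·C·BA·BA·CC·C·BA·BA·CC·C
    A ↦ BD
    B ↦ CC
    C ↦ BA
    D ↦ C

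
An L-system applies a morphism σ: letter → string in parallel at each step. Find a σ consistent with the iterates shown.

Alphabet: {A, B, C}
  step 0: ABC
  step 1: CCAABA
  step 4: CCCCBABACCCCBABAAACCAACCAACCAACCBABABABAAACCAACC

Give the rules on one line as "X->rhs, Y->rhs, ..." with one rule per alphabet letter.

A->CC, B->AA, C->BA

  step 0 ⇒ step 1: ABC ⇒ CC·AA·BA
    A ↦ CC
    B ↦ AA
    C ↦ BA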